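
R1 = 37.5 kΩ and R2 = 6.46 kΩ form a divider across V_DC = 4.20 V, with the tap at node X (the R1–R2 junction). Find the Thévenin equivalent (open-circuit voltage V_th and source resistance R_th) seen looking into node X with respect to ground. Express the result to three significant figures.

V_th is the unloaded tap voltage: V_DC · R2/(R1+R2) = 4.20 × 0.1470 = 0.6172 V.
Zeroing V_DC shorts the top of R1 to ground, so R_th = R1 ‖ R2 = 5.511 kΩ.

V_th ≈ 0.617 V, R_th ≈ 5.51 kΩ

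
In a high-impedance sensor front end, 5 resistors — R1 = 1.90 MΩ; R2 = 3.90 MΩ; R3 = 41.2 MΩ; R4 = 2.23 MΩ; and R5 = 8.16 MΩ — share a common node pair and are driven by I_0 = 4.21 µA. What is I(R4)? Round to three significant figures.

I ≈ 1.37 µA

ΣG = 1/1.90 + 1/3.90 + 1/41.2 + 1/2.23 + 1/8.16 = 1.378.
By the current-divider rule, I = I_0 · G_k/ΣG = 4.21 × 0.3254 = 1.370 µA.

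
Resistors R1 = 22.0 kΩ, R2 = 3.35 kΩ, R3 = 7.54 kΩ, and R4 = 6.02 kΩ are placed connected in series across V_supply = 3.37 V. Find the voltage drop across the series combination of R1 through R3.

V ≈ 2.85 V

ΣR = 22.0 + 3.35 + 7.54 + 6.02 = 38.91 kΩ.
R_{R1..R3} = 22.0 + 3.35 + 7.54 = 32.89 kΩ.
V = V_supply · R/ΣR = 3.37 × 0.8453 = 2.849 V.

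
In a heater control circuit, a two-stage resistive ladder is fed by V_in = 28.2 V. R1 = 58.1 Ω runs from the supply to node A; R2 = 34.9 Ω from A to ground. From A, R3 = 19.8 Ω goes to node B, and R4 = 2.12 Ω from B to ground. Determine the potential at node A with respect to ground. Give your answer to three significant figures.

V_A ≈ 5.31 V

Looking into the second stage from A: R3 + R4 = 21.92 Ω appears in parallel with R2.
R2 ‖ (R3+R4) = 13.46 Ω.
First divider: V_A = V_in · 13.46/(58.1 + 13.46) = 5.305 V.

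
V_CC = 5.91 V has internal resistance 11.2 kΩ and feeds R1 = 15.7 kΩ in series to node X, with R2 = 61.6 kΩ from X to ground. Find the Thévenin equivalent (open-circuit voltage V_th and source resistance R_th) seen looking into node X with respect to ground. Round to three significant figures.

R1' = 11.2 + 15.7 = 26.90 kΩ (source resistance + R1).
With X open, the divider is unloaded: V_th = 5.91 × 61.6/88.50 = 4.114 V.
Looking into X with the source shorted: R_th = R1'·R2/(R1'+R2) = 26.90 × 61.6/88.50 = 18.72 kΩ.

V_th ≈ 4.11 V, R_th ≈ 18.7 kΩ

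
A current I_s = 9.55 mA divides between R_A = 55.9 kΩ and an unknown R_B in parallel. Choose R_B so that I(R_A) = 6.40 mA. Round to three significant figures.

R_B ≈ 114 kΩ

The fraction through R_A equals R_B/(R_A+R_B).
6.40/9.55 = R_B/(R_A + R_B) → R_B = R_A · (0.6702)/(1 − 0.6702) = 55.9 × 2.032 = 113.6 kΩ.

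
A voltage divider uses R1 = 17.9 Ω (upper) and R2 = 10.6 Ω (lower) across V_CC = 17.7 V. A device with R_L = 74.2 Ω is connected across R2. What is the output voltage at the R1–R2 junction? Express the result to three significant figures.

R2 ‖ R_L = (10.6 × 74.2)/(10.6 + 74.2) = 9.275 Ω.
Now apply the divider: V_out = 17.7 × 0.3413 = 6.041 V.

V_out ≈ 6.04 V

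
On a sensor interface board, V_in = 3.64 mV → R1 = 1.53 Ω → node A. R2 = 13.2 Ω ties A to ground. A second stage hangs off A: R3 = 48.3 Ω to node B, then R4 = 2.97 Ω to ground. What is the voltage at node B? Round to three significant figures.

V_B ≈ 0.184 mV

The second stage (R3 + R4 = 51.27 Ω) loads node A in parallel with R2.
R2 ‖ (R3+R4) = 10.50 Ω.
First divider: V_A = V_in · 10.50/(1.53 + 10.50) = 3.177 mV.
V_B = V_A × 0.05793 = 0.1840 mV.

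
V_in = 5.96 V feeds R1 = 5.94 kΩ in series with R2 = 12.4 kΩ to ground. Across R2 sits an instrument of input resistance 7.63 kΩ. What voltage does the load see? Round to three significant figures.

V_out ≈ 2.64 V

R2 ‖ R_L = (12.4 × 7.63)/(12.4 + 7.63) = 4.724 kΩ.
Voltage divider with the loaded lower leg: V_out = 5.96 × 4.724/(5.94 + 4.724) = 5.96 × 0.4430 = 2.640 V.
(Unloaded it would be 4.03 V; the load pulls it down.)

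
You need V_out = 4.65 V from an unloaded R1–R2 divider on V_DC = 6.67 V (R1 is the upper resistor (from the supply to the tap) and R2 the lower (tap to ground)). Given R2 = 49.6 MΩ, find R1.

R1 ≈ 21.5 MΩ

V_out/V_DC = R2/(R1+R2) = 0.6972.
So R1 = R2 · (V_DC/V_out − 1) = 49.6 × (6.67/4.65 − 1) = 49.6 × 0.4344 = 21.55 MΩ.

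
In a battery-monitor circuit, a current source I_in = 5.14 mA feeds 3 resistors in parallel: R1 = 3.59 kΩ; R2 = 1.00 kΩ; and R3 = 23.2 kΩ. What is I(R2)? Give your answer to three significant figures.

Total conductance ΣG = 1/3.59 + 1/1.00 + 1/23.2 = 1.322 (units of 1/kΩ).
By the current-divider rule, I = I_in · G_k/ΣG = 5.14 × 0.7566 = 3.889 mA.

I ≈ 3.89 mA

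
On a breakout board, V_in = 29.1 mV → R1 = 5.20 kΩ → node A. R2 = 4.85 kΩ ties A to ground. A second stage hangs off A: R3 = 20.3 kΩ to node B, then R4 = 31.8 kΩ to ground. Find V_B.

V_B ≈ 8.18 mV

The second stage (R3 + R4 = 52.10 kΩ) loads node A in parallel with R2.
R2 ‖ (R3+R4) = 4.437 kΩ.
First divider: V_A = V_in · 4.437/(5.20 + 4.437) = 13.40 mV.
Then the unloaded second divider: V_B = V_A × R4/(R3+R4) = 13.40 × 0.6104 = 8.178 mV.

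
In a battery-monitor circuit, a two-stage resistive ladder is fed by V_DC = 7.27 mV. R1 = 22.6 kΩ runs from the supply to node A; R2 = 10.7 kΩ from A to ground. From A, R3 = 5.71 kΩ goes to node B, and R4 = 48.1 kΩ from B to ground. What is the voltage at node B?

V_B ≈ 1.84 mV

Looking into the second stage from A: R3 + R4 = 53.81 kΩ appears in parallel with R2.
Effective lower resistance at A: R2 ‖ 53.81 = 8.925 kΩ.
V_A = 7.27 × 8.925/(22.6 + 8.925) = 2.058 mV.
Then the unloaded second divider: V_B = V_A × R4/(R3+R4) = 2.058 × 0.8939 = 1.840 mV.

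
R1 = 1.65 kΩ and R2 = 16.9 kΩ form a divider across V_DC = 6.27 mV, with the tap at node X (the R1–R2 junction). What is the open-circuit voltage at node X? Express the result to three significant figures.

V_th ≈ 5.71 mV

With X open, the divider is unloaded: V_th = 6.27 × 16.9/18.55 = 5.712 mV.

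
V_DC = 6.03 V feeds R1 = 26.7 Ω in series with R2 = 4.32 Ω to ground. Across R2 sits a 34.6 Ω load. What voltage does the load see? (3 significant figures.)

The load sits in parallel with R2, giving an effective lower resistance R2' = R2·R_L/(R2+R_L) = 3.840 Ω.
Then V_out = V_DC · R2'/(R1 + R2') = 6.03 × 3.840/30.54 = 0.7583 V.

V_out ≈ 0.758 V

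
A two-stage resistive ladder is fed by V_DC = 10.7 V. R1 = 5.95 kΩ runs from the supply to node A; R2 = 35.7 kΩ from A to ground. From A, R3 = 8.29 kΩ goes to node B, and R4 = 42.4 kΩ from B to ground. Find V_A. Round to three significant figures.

Looking into the second stage from A: R3 + R4 = 50.69 kΩ appears in parallel with R2.
R2 ‖ (R3+R4) = 20.95 kΩ.
V_A = 10.7 × 20.95/(5.95 + 20.95) = 8.333 V.

V_A ≈ 8.33 V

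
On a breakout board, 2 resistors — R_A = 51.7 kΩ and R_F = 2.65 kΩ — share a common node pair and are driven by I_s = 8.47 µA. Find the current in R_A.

I ≈ 0.413 µA

For two parallel branches, I_k = I_s · (other R)/(sum of R).
So I = 8.47 × 2.65/54.35 = 0.4130 µA.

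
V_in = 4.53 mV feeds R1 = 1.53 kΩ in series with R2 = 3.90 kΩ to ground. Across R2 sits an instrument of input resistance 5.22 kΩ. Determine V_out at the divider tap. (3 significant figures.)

The load sits in parallel with R2, giving an effective lower resistance R2' = R2·R_L/(R2+R_L) = 2.232 kΩ.
Now apply the divider: V_out = 4.53 × 0.5933 = 2.688 mV.

V_out ≈ 2.69 mV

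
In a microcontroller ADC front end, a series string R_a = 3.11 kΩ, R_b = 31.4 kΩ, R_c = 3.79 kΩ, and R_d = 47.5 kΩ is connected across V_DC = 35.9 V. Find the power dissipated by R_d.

ΣR = 85.80 kΩ → I = 35.9/85.80 = 0.4184 mA.
P = I²R = 0.1751 × 47.5 = 8.316 mW.

P ≈ 8.32 mW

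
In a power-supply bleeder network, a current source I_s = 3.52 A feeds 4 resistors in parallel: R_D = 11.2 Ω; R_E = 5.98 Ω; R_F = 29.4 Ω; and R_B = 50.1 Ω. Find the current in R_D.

Conductances: ΣG = 1/11.2 + 1/5.98 + 1/29.4 + 1/50.1 = 0.3105 (1/Ω).
Current divider: I(R_D) = I_s · G_k/ΣG = 3.52 × (0.08929/0.3105) = 3.52 × 0.2876 = 1.012 A.

I ≈ 1.01 A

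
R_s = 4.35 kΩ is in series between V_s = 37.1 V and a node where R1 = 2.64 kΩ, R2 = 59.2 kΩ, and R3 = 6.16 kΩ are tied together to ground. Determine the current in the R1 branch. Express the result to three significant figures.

I ≈ 4.10 mA

Parallel bank: R_p = 1/(1/2.64 + 1/59.2 + 1/6.16) = 1.792 kΩ.
V_A by voltage divider: V_A = 37.1 × 1.792/(4.35 + 1.792) = 10.82 V.
Branch current I = V_A/R1 = 10.82/2.64 = 4.100 mA.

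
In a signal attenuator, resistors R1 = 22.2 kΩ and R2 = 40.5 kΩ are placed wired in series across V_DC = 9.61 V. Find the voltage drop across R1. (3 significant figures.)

V ≈ 3.40 V

ΣR = 22.2 + 40.5 = 62.70 kΩ.
V = V_DC · R/ΣR = 9.61 × 0.3541 = 3.403 V.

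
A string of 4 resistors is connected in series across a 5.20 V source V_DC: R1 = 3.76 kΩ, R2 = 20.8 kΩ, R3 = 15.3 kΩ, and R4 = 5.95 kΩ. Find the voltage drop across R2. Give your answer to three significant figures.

V ≈ 2.36 V

ΣR = 3.76 + 20.8 + 15.3 + 5.95 = 45.81 kΩ.
Voltage divider: V = V_DC · (20.80 / 45.81) = 5.20 × 0.4540 = 2.361 V.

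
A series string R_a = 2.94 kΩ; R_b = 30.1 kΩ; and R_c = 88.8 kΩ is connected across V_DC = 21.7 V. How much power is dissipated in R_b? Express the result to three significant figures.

The common current is I = 21.7/121.8 = 0.1781 mA.
P = I²R = 0.03172 × 30.1 = 0.9548 mW.

P ≈ 0.955 mW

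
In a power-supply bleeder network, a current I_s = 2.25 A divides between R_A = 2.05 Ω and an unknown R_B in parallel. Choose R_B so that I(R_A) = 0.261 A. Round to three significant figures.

R_B ≈ 0.269 Ω

Two-branch current divider: I_A = I_s · R_B/(R_A + R_B).
With f = 0.1160, R_B = R_A · f/(1−f) = 2.05 × 0.1312 = 0.2690 Ω.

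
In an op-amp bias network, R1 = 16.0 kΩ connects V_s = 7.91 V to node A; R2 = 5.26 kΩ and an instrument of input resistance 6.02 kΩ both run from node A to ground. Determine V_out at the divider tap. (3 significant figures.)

V_out ≈ 1.18 V

First combine the lower leg with the load: R2 ‖ R_L = 2.807 kΩ.
Then V_out = V_s · R2'/(R1 + R2') = 7.91 × 2.807/18.81 = 1.181 V.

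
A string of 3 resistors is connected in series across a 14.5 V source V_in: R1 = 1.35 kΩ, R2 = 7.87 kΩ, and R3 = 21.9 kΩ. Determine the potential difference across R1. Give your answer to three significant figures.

ΣR = 1.35 + 7.87 + 21.9 = 31.12 kΩ.
V = V_in · R/ΣR = 14.5 × 0.04338 = 0.6290 V.

V ≈ 0.629 V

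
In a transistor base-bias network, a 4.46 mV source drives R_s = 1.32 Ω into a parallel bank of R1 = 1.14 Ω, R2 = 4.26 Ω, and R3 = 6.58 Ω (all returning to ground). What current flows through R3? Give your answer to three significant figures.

Equivalent of the parallel group: R_p = 0.7912 Ω.
V_A by voltage divider: V_A = 4.46 × 0.7912/(1.32 + 0.7912) = 1.671 mV.
Branch current I = V_A/R3 = 1.671/6.58 = 0.2540 mA.

I ≈ 0.254 mA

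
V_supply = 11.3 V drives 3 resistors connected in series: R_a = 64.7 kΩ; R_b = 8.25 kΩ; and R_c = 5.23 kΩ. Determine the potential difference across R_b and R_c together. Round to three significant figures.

V ≈ 1.95 V

Total series resistance ΣR = 64.7 + 8.25 + 5.23 = 78.18 kΩ.
R_{R_b..R_c} = 8.25 + 5.23 = 13.48 kΩ.
V = V_supply · R/ΣR = 11.3 × 0.1724 = 1.948 V.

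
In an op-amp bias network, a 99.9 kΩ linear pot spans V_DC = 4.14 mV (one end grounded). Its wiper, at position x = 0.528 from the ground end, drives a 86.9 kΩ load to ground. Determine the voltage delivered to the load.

Lower segment x·R_p = 52.75 kΩ; upper segment (1−x)·R_p = 47.15 kΩ.
Lower segment in parallel with the load: 52.75 ‖ 86.9 = 32.82 kΩ.
Then V_out = V_DC · 32.82/(47.15 + 32.82) = 1.699 mV.

V_out ≈ 1.70 mV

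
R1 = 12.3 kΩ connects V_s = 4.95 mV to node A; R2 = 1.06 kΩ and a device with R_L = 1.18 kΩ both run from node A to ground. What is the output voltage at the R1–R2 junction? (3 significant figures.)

V_out ≈ 0.215 mV

R2 ‖ R_L = (1.06 × 1.18)/(1.06 + 1.18) = 0.5584 kΩ.
Voltage divider with the loaded lower leg: V_out = 4.95 × 0.5584/(12.3 + 0.5584) = 4.95 × 0.04343 = 0.2150 mV.
(Unloaded it would be 0.393 mV; the load pulls it down.)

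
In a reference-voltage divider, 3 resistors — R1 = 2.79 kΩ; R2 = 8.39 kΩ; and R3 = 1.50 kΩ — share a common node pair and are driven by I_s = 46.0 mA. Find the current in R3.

ΣG = 1/2.79 + 1/8.39 + 1/1.50 = 1.144.
Current divider: I(R3) = I_s · G_k/ΣG = 46.0 × (0.6667/1.144) = 46.0 × 0.5826 = 26.80 mA.

I ≈ 26.8 mA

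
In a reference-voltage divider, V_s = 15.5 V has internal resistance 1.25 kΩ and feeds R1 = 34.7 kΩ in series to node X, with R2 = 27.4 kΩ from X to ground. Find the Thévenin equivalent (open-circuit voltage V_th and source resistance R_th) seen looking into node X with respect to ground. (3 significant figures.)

V_th ≈ 6.70 V, R_th ≈ 15.5 kΩ

R1' = 1.25 + 34.7 = 35.95 kΩ (source resistance + R1).
V_th is the unloaded tap voltage: V_s · R2/(R1'+R2) = 15.5 × 0.4325 = 6.704 V.
With V_s suppressed (replaced by a short), R_th = R1' ‖ R2 = (35.95 × 27.4)/(35.95 + 27.4) = 15.55 kΩ.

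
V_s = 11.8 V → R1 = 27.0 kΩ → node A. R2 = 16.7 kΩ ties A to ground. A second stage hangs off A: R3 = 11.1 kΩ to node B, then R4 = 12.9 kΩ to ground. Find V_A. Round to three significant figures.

V_A ≈ 3.15 V

The second stage (R3 + R4 = 24.00 kΩ) loads node A in parallel with R2.
R2 ‖ (R3+R4) = 9.848 kΩ.
V_A = 11.8 × 9.848/(27.0 + 9.848) = 3.154 V.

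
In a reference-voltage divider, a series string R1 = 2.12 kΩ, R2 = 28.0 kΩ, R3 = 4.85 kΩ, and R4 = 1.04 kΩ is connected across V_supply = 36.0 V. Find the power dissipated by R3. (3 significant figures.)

P ≈ 4.85 mW

The common current is I = 36.0/36.01 = 0.9997 mA.
V(R3) = I·R = 4.849 V; P = V·I = 4.849 × 0.9997 = 4.847 mW.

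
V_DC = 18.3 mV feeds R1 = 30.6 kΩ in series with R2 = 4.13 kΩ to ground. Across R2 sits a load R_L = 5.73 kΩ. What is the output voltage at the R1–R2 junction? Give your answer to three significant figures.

R2 ‖ R_L = (4.13 × 5.73)/(4.13 + 5.73) = 2.400 kΩ.
Voltage divider with the loaded lower leg: V_out = 18.3 × 2.400/(30.6 + 2.400) = 18.3 × 0.07273 = 1.331 mV.
(Unloaded it would be 2.18 mV; the load pulls it down.)

V_out ≈ 1.33 mV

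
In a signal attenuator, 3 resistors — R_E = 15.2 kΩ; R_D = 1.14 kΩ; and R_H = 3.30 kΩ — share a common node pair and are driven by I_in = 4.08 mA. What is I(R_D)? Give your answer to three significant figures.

ΣG = 1/15.2 + 1/1.14 + 1/3.30 = 1.246.
Current divider: I(R_D) = I_in · G_k/ΣG = 4.08 × (0.8772/1.246) = 4.08 × 0.7040 = 2.872 mA.

I ≈ 2.87 mA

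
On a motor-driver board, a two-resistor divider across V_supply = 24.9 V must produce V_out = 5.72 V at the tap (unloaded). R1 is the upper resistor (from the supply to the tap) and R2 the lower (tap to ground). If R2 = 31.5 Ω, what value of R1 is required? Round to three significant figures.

V_out/V_supply = R2/(R1+R2) = 0.2297.
So R1 = R2 · (V_supply/V_out − 1) = 31.5 × (24.9/5.72 − 1) = 31.5 × 3.353 = 105.6 Ω.

R1 ≈ 106 Ω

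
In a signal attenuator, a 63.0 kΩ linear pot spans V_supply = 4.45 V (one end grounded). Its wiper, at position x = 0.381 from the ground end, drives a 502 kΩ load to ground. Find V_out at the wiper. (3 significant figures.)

V_out ≈ 1.65 V

Lower segment x·R_p = 24.00 kΩ; upper segment (1−x)·R_p = 39.00 kΩ.
Lower segment in parallel with the load: 24.00 ‖ 502 = 22.91 kΩ.
Then V_out = V_supply · 22.91/(39.00 + 22.91) = 1.647 V.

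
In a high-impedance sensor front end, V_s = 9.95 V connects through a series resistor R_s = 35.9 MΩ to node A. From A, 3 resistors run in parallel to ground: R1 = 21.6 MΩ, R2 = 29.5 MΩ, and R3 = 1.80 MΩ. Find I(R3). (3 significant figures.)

Parallel bank: R_p = 1/(1/21.6 + 1/29.5 + 1/1.80) = 1.573 MΩ.
V_A by voltage divider: V_A = 9.95 × 1.573/(35.9 + 1.573) = 0.4177 V.
Branch current I = V_A/R3 = 0.4177/1.80 = 0.2320 µA.
(Check via current divider: I_total = 0.2655 µA; share G_k/ΣG = 0.8739 → same result.)

I ≈ 0.232 µA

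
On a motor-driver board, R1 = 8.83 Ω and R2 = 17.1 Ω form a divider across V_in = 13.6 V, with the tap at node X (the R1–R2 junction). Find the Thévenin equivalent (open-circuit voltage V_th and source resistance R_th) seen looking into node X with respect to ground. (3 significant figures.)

V_th is the unloaded tap voltage: V_in · R2/(R1+R2) = 13.6 × 0.6595 = 8.969 V.
With V_in suppressed (replaced by a short), R_th = R1 ‖ R2 = (8.830 × 17.1)/(8.830 + 17.1) = 5.823 Ω.

V_th ≈ 8.97 V, R_th ≈ 5.82 Ω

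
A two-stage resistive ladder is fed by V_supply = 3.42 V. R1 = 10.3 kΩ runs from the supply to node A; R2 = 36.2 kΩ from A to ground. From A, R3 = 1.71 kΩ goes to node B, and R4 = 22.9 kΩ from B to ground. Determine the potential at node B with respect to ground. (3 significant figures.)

Node A sees R2 in parallel with the series input of stage 2, R3 + R4 = 24.61 kΩ.
Effective lower resistance at A: R2 ‖ 24.61 = 14.65 kΩ.
So V_A = 3.42 × 0.5872 = 2.008 V.
V_B = V_A × 0.9305 = 1.869 V.

V_B ≈ 1.87 V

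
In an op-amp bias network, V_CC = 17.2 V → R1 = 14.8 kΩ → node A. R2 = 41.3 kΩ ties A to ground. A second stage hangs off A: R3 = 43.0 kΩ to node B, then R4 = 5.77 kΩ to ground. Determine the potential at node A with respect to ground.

Node A sees R2 in parallel with the series input of stage 2, R3 + R4 = 48.77 kΩ.
R2 ‖ (R3+R4) = 22.36 kΩ.
V_A = 17.2 × 22.36/(14.8 + 22.36) = 10.35 V.

V_A ≈ 10.4 V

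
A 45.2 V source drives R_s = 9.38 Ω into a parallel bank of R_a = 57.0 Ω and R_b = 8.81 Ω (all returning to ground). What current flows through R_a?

Equivalent of the parallel group: R_p = 7.631 Ω.
V_A = 45.2 × 7.631/17.01 = 20.28 V.
I(R_a) = V_A / R_a = 20.28/57.0 = 0.3557 A.

I ≈ 0.356 A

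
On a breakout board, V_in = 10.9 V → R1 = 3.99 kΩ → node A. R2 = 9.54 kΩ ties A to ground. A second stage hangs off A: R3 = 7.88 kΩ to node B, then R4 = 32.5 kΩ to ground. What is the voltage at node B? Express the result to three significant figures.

Looking into the second stage from A: R3 + R4 = 40.38 kΩ appears in parallel with R2.
R2 ‖ (R3+R4) = 7.717 kΩ.
First divider: V_A = V_in · 7.717/(3.99 + 7.717) = 7.185 V.
Stage 2 is unloaded, so V_B = V_A · R4/(R3+R4) = 7.185 × 32.5/40.38 = 5.783 V.

V_B ≈ 5.78 V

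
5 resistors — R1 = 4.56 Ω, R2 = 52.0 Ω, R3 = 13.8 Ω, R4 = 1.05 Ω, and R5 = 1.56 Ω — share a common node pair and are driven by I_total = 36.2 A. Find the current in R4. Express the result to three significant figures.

Conductances: ΣG = 1/4.56 + 1/52.0 + 1/13.8 + 1/1.05 + 1/1.56 = 1.904 (1/Ω).
R4 takes the fraction G_k/ΣG = 0.9524/1.904 = 0.5001, so I = 36.2 × 0.5001 = 18.10 A.

I ≈ 18.1 A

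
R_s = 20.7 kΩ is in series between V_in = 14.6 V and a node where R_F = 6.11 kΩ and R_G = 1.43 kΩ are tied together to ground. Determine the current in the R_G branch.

I ≈ 0.541 mA

Combine the parallel branches: R_p = (1/6.11 + 1/1.43)⁻¹ = 1.159 kΩ.
V_A = 14.6 × 1.159/21.86 = 0.7740 V.
Branch current I = V_A/R_G = 0.7740/1.43 = 0.5412 mA.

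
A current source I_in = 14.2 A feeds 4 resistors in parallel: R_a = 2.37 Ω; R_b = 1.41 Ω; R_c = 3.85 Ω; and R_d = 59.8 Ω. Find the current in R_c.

Total conductance ΣG = 1/2.37 + 1/1.41 + 1/3.85 + 1/59.8 = 1.408 (units of 1/Ω).
By the current-divider rule, I = I_in · G_k/ΣG = 14.2 × 0.1845 = 2.620 A.

I ≈ 2.62 A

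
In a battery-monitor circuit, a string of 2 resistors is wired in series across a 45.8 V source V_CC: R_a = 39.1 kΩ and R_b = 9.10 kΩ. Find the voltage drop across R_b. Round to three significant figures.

Series total: ΣR = 39.1 + 9.10 = 48.20 kΩ.
By the voltage-divider rule, V = 45.8 × 9.100/48.20 = 8.647 V.

V ≈ 8.65 V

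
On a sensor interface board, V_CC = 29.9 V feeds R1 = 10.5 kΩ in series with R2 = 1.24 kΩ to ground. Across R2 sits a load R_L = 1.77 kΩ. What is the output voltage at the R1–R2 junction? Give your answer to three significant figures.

The load sits in parallel with R2, giving an effective lower resistance R2' = R2·R_L/(R2+R_L) = 0.7292 kΩ.
Now apply the divider: V_out = 29.9 × 0.06494 = 1.942 V.

V_out ≈ 1.94 V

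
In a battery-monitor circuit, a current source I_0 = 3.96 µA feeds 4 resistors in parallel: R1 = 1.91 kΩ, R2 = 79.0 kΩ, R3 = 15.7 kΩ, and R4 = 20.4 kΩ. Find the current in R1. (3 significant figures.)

I ≈ 3.19 µA

Conductances: ΣG = 1/1.91 + 1/79.0 + 1/15.7 + 1/20.4 = 0.6489 (1/kΩ).
By the current-divider rule, I = I_0 · G_k/ΣG = 3.96 × 0.8068 = 3.195 µA.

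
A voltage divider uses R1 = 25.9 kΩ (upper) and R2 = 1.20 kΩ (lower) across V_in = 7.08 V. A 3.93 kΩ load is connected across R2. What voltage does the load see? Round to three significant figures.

First combine the lower leg with the load: R2 ‖ R_L = 0.9193 kΩ.
Now apply the divider: V_out = 7.08 × 0.03428 = 0.2427 V.
(Unloaded it would be 0.314 V; the load pulls it down.)

V_out ≈ 0.243 V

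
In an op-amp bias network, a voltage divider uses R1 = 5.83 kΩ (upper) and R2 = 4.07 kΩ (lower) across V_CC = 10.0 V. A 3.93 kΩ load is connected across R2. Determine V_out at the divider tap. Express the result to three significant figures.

First combine the lower leg with the load: R2 ‖ R_L = 1.999 kΩ.
Then V_out = V_CC · R2'/(R1 + R2') = 10.0 × 1.999/7.829 = 2.554 V.

V_out ≈ 2.55 V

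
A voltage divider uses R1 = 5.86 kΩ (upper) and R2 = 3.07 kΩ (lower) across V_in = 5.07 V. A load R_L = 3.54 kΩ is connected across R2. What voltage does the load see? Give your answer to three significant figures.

R2 ‖ R_L = (3.07 × 3.54)/(3.07 + 3.54) = 1.644 kΩ.
Then V_out = V_in · R2'/(R1 + R2') = 5.07 × 1.644/7.504 = 1.111 V.
(Unloaded it would be 1.74 V; the load pulls it down.)

V_out ≈ 1.11 V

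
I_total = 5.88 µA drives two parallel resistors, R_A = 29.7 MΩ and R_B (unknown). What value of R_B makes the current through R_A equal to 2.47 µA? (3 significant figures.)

The fraction through R_A equals R_B/(R_A+R_B).
With f = 0.4201, R_B = R_A · f/(1−f) = 29.7 × 0.7243 = 21.51 MΩ.

R_B ≈ 21.5 MΩ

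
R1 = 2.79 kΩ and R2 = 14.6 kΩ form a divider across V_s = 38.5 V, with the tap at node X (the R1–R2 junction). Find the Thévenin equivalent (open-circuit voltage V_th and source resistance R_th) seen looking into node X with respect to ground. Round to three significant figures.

With X open, the divider is unloaded: V_th = 38.5 × 14.6/17.39 = 32.32 V.
Looking into X with the source shorted: R_th = R1·R2/(R1+R2) = 2.790 × 14.6/17.39 = 2.342 kΩ.

V_th ≈ 32.3 V, R_th ≈ 2.34 kΩ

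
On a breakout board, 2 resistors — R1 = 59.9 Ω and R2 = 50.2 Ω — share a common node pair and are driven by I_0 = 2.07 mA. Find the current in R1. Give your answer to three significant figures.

I ≈ 0.944 mA

Two-branch current divider: I_k = I_0 · R_other/(R_1 + R_2).
I(R1) = 2.07 × 50.2/(59.9 + 50.2) = 2.07 × 0.4559 = 0.9438 mA.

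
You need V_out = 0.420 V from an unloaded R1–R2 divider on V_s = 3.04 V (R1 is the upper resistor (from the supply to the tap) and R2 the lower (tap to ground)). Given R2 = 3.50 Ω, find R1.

R1 ≈ 21.8 Ω

The divider ratio is R2/(R1+R2) = 0.420/3.04 = 0.1382.
Rearranging, R1 = R2·(1−k)/k = 3.50 × 6.238 = 21.83 Ω.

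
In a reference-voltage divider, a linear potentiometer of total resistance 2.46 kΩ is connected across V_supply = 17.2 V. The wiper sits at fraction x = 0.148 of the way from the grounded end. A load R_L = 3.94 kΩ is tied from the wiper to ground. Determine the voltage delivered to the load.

The pot divides into 2.096 kΩ above the wiper and 0.3641 kΩ below.
(x·R_p) ‖ R_L = 0.3333 kΩ.
V_out = 17.2 × 0.3333/(2.096 + 0.3333) = 2.360 V.
(Unloaded: V_out = x·V_supply = 2.55 V.)

V_out ≈ 2.36 V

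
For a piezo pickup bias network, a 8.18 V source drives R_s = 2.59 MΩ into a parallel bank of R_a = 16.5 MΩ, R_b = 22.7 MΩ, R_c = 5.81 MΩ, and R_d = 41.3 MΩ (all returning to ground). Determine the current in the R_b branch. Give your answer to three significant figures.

I ≈ 0.202 µA

Combine the parallel branches: R_p = (1/16.5 + 1/22.7 + 1/5.81 + 1/41.3)⁻¹ = 3.322 MΩ.
V_A by voltage divider: V_A = 8.18 × 3.322/(2.59 + 3.322) = 4.597 V.
I(R_b) = V_A / R_b = 4.597/22.7 = 0.2025 µA.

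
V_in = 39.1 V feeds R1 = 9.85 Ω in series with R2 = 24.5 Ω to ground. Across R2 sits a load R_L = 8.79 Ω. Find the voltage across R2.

V_out ≈ 15.5 V

R2 ‖ R_L = (24.5 × 8.79)/(24.5 + 8.79) = 6.469 Ω.
Now apply the divider: V_out = 39.1 × 0.3964 = 15.50 V.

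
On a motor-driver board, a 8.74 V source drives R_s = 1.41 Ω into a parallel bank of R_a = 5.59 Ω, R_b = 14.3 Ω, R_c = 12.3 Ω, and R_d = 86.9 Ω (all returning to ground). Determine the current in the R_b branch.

Combine the parallel branches: R_p = (1/5.59 + 1/14.3 + 1/12.3 + 1/86.9)⁻¹ = 2.927 Ω.
Node voltage V_A = V_supply · R_p/(R_s + R_p) = 8.74 × 0.6749 = 5.899 V.
I(R_b) = V_A / R_b = 5.899/14.3 = 0.4125 A.

I ≈ 0.412 A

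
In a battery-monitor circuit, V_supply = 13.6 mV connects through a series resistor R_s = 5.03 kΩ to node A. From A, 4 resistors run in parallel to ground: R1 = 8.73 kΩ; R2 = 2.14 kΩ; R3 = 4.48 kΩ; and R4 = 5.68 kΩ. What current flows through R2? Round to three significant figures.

I ≈ 1.07 µA

Combine the parallel branches: R_p = (1/8.73 + 1/2.14 + 1/4.48 + 1/5.68)⁻¹ = 1.019 kΩ.
Node voltage V_A = V_supply · R_p/(R_s + R_p) = 13.6 × 0.1685 = 2.292 mV.
Branch current I = V_A/R2 = 2.292/2.14 = 1.071 µA.
(Equivalently: I_total = 2.248 µA, then current-divider fraction G_k/ΣG = 0.4763.)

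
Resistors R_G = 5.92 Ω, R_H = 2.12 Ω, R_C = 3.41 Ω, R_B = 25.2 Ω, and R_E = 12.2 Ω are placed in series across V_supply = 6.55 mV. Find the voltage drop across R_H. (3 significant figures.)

V ≈ 0.284 mV

ΣR = 5.92 + 2.12 + 3.41 + 25.2 + 12.2 = 48.85 Ω.
Voltage divider: V = V_supply · (2.120 / 48.85) = 6.55 × 0.04340 = 0.2843 mV.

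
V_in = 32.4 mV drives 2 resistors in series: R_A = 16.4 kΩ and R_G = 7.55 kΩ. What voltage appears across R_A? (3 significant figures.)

V ≈ 22.2 mV

Total series resistance ΣR = 16.4 + 7.55 = 23.95 kΩ.
V = V_in · R/ΣR = 32.4 × 0.6848 = 22.19 mV.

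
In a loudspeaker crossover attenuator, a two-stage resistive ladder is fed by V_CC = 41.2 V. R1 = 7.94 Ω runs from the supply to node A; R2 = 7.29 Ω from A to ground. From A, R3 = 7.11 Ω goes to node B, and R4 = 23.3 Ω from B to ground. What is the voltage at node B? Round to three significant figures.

The second stage (R3 + R4 = 30.41 Ω) loads node A in parallel with R2.
R2 ‖ (R3+R4) = 5.880 Ω.
V_A = 41.2 × 5.880/(7.94 + 5.880) = 17.53 V.
V_B = V_A × 0.7662 = 13.43 V.

V_B ≈ 13.4 V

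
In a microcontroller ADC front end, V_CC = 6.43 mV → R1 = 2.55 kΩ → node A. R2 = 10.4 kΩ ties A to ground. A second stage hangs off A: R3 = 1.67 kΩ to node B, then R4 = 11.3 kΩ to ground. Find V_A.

Node A sees R2 in parallel with the series input of stage 2, R3 + R4 = 12.97 kΩ.
Effective lower resistance at A: R2 ‖ 12.97 = 5.772 kΩ.
So V_A = 6.43 × 0.6936 = 4.460 mV.

V_A ≈ 4.46 mV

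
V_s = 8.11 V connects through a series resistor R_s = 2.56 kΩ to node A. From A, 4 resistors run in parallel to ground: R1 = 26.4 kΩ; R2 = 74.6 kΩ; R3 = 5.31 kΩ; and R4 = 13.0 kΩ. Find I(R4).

Parallel bank: R_p = 1/(1/26.4 + 1/74.6 + 1/5.31 + 1/13.0) = 3.159 kΩ.
V_A by voltage divider: V_A = 8.11 × 3.159/(2.56 + 3.159) = 4.480 V.
I(R4) = V_A / R4 = 4.480/13.0 = 0.3446 mA.

I ≈ 0.345 mA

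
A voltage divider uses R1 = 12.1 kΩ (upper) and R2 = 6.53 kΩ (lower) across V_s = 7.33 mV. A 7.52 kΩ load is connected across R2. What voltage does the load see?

The load sits in parallel with R2, giving an effective lower resistance R2' = R2·R_L/(R2+R_L) = 3.495 kΩ.
Voltage divider with the loaded lower leg: V_out = 7.33 × 3.495/(12.1 + 3.495) = 7.33 × 0.2241 = 1.643 mV.

V_out ≈ 1.64 mV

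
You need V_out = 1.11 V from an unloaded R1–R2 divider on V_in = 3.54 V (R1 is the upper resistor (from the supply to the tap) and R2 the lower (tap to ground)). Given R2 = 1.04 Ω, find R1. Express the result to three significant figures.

V_out/V_in = R2/(R1+R2) = 0.3136.
So R1 = R2 · (V_in/V_out − 1) = 1.04 × (3.54/1.11 − 1) = 1.04 × 2.189 = 2.277 Ω.

R1 ≈ 2.28 Ω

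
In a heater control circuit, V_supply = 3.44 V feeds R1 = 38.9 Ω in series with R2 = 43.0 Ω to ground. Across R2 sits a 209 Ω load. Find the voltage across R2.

The load sits in parallel with R2, giving an effective lower resistance R2' = R2·R_L/(R2+R_L) = 35.66 Ω.
Now apply the divider: V_out = 3.44 × 0.4783 = 1.645 V.
(Unloaded it would be 1.81 V; the load pulls it down.)

V_out ≈ 1.65 V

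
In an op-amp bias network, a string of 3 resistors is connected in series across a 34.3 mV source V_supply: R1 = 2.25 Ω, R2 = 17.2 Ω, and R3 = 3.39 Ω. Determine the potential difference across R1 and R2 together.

Total series resistance ΣR = 2.25 + 17.2 + 3.39 = 22.84 Ω.
R_{R1..R2} = 2.25 + 17.2 = 19.45 Ω.
By the voltage-divider rule, V = 34.3 × 19.45/22.84 = 29.21 mV.

V ≈ 29.2 mV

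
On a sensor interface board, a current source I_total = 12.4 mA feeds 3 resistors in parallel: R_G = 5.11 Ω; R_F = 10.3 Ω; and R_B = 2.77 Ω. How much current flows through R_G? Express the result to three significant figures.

I ≈ 3.71 mA

Total conductance ΣG = 1/5.11 + 1/10.3 + 1/2.77 = 0.6538 (units of 1/Ω).
Current divider: I(R_G) = I_total · G_k/ΣG = 12.4 × (0.1957/0.6538) = 12.4 × 0.2993 = 3.712 mA.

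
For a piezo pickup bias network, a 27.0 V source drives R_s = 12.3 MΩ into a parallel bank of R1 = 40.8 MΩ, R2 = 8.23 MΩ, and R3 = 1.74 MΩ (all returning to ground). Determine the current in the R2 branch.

I ≈ 0.333 µA

Combine the parallel branches: R_p = (1/40.8 + 1/8.23 + 1/1.74)⁻¹ = 1.387 MΩ.
V_A by voltage divider: V_A = 27.0 × 1.387/(12.3 + 1.387) = 2.737 V.
I(R2) = V_A / R2 = 2.737/8.23 = 0.3326 µA.
(Check via current divider: I_total = 1.973 µA; share G_k/ΣG = 0.1686 → same result.)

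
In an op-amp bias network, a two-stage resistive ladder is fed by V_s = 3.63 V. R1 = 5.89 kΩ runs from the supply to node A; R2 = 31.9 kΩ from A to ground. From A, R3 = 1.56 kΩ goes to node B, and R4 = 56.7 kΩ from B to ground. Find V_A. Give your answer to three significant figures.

Node A sees R2 in parallel with the series input of stage 2, R3 + R4 = 58.26 kΩ.
Effective lower resistance at A: R2 ‖ 58.26 = 20.61 kΩ.
V_A = 3.63 × 20.61/(5.89 + 20.61) = 2.823 V.

V_A ≈ 2.82 V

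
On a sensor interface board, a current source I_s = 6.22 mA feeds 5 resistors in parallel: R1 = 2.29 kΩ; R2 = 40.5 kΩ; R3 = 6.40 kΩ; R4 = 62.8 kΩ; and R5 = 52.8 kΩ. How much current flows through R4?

I ≈ 0.152 mA

Conductances: ΣG = 1/2.29 + 1/40.5 + 1/6.40 + 1/62.8 + 1/52.8 = 0.6525 (1/kΩ).
By the current-divider rule, I = I_s · G_k/ΣG = 6.22 × 0.02440 = 0.1518 mA.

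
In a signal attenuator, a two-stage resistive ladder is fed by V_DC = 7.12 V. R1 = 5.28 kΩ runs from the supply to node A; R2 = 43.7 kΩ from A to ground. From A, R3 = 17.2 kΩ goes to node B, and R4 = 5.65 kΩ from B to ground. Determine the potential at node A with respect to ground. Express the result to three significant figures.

V_A ≈ 5.27 V

Node A sees R2 in parallel with the series input of stage 2, R3 + R4 = 22.85 kΩ.
R2 ‖ (R3+R4) = 15.00 kΩ.
So V_A = 7.12 × 0.7397 = 5.267 V.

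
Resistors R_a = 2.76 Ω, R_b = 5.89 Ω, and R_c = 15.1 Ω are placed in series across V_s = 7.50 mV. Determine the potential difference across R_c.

V ≈ 4.77 mV

Series total: ΣR = 2.76 + 5.89 + 15.1 = 23.75 Ω.
Voltage divider: V = V_s · (15.10 / 23.75) = 7.50 × 0.6358 = 4.768 mV.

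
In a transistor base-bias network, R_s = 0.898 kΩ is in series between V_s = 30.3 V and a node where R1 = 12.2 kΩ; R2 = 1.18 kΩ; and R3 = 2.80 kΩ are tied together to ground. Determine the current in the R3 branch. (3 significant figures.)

I ≈ 5.02 mA

Combine the parallel branches: R_p = (1/12.2 + 1/1.18 + 1/2.80)⁻¹ = 0.7773 kΩ.
V_A by voltage divider: V_A = 30.3 × 0.7773/(0.898 + 0.7773) = 14.06 V.
Branch current I = V_A/R3 = 14.06/2.80 = 5.021 mA.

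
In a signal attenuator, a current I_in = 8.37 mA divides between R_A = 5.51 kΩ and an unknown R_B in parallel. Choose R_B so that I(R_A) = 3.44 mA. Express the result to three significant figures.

Two-branch current divider: I_A = I_in · R_B/(R_A + R_B).
With f = 0.4110, R_B = R_A · f/(1−f) = 5.51 × 0.6978 = 3.845 kΩ.

R_B ≈ 3.84 kΩ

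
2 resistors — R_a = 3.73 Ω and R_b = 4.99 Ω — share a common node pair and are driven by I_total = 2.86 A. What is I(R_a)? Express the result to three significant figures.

Two-branch current divider: I_k = I_total · R_other/(R_1 + R_2).
So I = 2.86 × 4.99/8.720 = 1.637 A.

I ≈ 1.64 A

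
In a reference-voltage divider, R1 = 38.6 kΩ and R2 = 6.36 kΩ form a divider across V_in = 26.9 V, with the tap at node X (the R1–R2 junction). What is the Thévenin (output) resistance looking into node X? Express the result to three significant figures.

With V_in suppressed (replaced by a short), R_th = R1 ‖ R2 = (38.60 × 6.36)/(38.60 + 6.36) = 5.460 kΩ.

R_th ≈ 5.46 kΩ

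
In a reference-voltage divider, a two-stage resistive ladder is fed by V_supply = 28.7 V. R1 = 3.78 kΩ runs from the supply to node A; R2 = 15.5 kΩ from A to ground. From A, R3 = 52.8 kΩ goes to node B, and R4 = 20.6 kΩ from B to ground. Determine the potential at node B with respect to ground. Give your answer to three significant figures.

The second stage (R3 + R4 = 73.40 kΩ) loads node A in parallel with R2.
Effective lower resistance at A: R2 ‖ 73.40 = 12.80 kΩ.
So V_A = 28.7 × 0.7720 = 22.16 V.
Stage 2 is unloaded, so V_B = V_A · R4/(R3+R4) = 22.16 × 20.6/73.40 = 6.218 V.

V_B ≈ 6.22 V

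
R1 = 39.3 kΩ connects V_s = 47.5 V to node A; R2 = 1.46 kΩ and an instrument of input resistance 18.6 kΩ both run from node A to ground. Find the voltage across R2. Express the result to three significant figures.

V_out ≈ 1.58 V

The load sits in parallel with R2, giving an effective lower resistance R2' = R2·R_L/(R2+R_L) = 1.354 kΩ.
Now apply the divider: V_out = 47.5 × 0.03330 = 1.582 V.
(Unloaded it would be 1.70 V; the load pulls it down.)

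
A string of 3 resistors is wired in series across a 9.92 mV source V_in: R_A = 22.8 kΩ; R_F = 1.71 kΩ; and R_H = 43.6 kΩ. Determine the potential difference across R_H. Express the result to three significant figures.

V ≈ 6.35 mV

Series total: ΣR = 22.8 + 1.71 + 43.6 = 68.11 kΩ.
V = V_in · R/ΣR = 9.92 × 0.6401 = 6.350 mV.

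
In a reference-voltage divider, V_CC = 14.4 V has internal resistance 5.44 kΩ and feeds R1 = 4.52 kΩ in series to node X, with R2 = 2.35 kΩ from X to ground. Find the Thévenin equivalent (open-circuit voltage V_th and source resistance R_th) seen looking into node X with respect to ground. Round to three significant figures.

R1' = 5.44 + 4.52 = 9.960 kΩ (source resistance + R1).
V_th is the unloaded tap voltage: V_CC · R2/(R1'+R2) = 14.4 × 0.1909 = 2.749 V.
With V_CC suppressed (replaced by a short), R_th = R1' ‖ R2 = (9.960 × 2.35)/(9.960 + 2.35) = 1.901 kΩ.

V_th ≈ 2.75 V, R_th ≈ 1.90 kΩ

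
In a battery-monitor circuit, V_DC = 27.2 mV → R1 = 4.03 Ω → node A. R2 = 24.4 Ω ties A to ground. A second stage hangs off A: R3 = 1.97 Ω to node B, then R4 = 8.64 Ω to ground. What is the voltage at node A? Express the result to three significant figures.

Looking into the second stage from A: R3 + R4 = 10.61 Ω appears in parallel with R2.
Effective lower resistance at A: R2 ‖ 10.61 = 7.395 Ω.
So V_A = 27.2 × 0.6473 = 17.61 mV.

V_A ≈ 17.6 mV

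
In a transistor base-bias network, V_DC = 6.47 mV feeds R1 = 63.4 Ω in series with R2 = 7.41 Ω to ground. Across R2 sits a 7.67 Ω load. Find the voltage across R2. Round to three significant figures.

R2 ‖ R_L = (7.41 × 7.67)/(7.41 + 7.67) = 3.769 Ω.
Voltage divider with the loaded lower leg: V_out = 6.47 × 3.769/(63.4 + 3.769) = 6.47 × 0.05611 = 0.3630 mV.

V_out ≈ 0.363 mV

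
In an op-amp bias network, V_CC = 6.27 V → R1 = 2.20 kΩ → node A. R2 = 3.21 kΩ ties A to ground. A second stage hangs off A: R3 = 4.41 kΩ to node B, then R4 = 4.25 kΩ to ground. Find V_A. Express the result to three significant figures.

Node A sees R2 in parallel with the series input of stage 2, R3 + R4 = 8.660 kΩ.
Effective lower resistance at A: R2 ‖ 8.660 = 2.342 kΩ.
So V_A = 6.27 × 0.5156 = 3.233 V.

V_A ≈ 3.23 V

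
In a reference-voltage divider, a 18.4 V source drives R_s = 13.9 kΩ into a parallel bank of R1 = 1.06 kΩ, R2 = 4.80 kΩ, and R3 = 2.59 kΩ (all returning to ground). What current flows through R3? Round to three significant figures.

I ≈ 0.317 mA

Parallel bank: R_p = 1/(1/1.06 + 1/4.80 + 1/2.59) = 0.6503 kΩ.
Node voltage V_A = V_DC · R_p/(R_s + R_p) = 18.4 × 0.04469 = 0.8223 V.
Branch current I = V_A/R3 = 0.8223/2.59 = 0.3175 mA.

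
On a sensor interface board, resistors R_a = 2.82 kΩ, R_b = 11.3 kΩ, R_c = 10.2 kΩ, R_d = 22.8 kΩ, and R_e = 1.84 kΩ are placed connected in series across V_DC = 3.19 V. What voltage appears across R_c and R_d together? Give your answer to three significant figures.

Series total: ΣR = 2.82 + 11.3 + 10.2 + 22.8 + 1.84 = 48.96 kΩ.
R_{R_c..R_d} = 10.2 + 22.8 = 33.00 kΩ.
By the voltage-divider rule, V = 3.19 × 33.00/48.96 = 2.150 V.

V ≈ 2.15 V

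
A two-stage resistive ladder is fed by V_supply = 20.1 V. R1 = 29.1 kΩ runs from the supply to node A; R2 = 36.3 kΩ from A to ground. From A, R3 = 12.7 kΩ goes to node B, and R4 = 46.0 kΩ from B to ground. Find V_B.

Node A sees R2 in parallel with the series input of stage 2, R3 + R4 = 58.70 kΩ.
Effective lower resistance at A: R2 ‖ 58.70 = 22.43 kΩ.
V_A = 20.1 × 22.43/(29.1 + 22.43) = 8.749 V.
V_B = V_A × 0.7836 = 6.856 V.

V_B ≈ 6.86 V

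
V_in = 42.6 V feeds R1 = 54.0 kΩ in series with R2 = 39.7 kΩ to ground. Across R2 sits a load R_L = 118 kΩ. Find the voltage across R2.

The load sits in parallel with R2, giving an effective lower resistance R2' = R2·R_L/(R2+R_L) = 29.71 kΩ.
Then V_out = V_in · R2'/(R1 + R2') = 42.6 × 29.71/83.71 = 15.12 V.

V_out ≈ 15.1 V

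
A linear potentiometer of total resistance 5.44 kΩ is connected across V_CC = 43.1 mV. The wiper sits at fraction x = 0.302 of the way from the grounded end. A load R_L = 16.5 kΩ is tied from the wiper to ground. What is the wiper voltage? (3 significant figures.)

The pot divides into 3.797 kΩ above the wiper and 1.643 kΩ below.
(x·R_p) ‖ R_L = 1.494 kΩ.
Loaded-divider output: V_out = 43.1 × 0.2824 = 12.17 mV.
(Unloaded: V_out = x·V_CC = 13.0 mV.)

V_out ≈ 12.2 mV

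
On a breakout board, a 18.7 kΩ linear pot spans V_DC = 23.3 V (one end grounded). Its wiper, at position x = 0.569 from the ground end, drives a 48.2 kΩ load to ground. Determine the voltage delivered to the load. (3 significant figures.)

The pot divides into 8.060 kΩ above the wiper and 10.64 kΩ below.
R_L loads the lower segment: effective lower R = 8.716 kΩ.
V_out = 23.3 × 8.716/(8.060 + 8.716) = 12.11 V.

V_out ≈ 12.1 V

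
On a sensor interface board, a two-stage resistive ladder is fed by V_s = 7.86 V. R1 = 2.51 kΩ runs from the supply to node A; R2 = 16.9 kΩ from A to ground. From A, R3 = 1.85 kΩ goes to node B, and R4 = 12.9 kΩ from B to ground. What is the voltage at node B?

V_B ≈ 5.21 V

Looking into the second stage from A: R3 + R4 = 14.75 kΩ appears in parallel with R2.
R2 ‖ (R3+R4) = 7.876 kΩ.
V_A = 7.86 × 7.876/(2.51 + 7.876) = 5.960 V.
Then the unloaded second divider: V_B = V_A × R4/(R3+R4) = 5.960 × 0.8746 = 5.213 V.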